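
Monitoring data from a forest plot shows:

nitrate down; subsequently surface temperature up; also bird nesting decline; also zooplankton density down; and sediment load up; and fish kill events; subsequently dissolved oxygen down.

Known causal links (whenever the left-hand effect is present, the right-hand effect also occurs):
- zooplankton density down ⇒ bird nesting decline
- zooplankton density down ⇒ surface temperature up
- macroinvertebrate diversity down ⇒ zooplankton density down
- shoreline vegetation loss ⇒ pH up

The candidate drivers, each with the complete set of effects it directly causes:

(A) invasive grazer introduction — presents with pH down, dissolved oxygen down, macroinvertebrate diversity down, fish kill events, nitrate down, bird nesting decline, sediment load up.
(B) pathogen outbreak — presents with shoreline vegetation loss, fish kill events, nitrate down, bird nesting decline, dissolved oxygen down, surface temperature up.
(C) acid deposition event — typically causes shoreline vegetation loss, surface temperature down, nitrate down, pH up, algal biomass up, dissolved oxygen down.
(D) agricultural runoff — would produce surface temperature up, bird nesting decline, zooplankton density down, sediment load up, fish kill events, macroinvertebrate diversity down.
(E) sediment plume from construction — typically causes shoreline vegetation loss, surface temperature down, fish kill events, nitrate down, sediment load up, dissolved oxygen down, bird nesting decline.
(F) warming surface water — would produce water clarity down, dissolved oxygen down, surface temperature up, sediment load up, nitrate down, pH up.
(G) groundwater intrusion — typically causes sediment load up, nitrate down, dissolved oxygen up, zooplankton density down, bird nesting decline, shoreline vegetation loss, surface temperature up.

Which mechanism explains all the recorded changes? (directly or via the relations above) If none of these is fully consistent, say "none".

A

Per-candidate check:
(A) invasive grazer introduction — nitrate down match; surface temperature up match (by macroinvertebrate diversity down → zooplankton density down → surface temperature up); bird nesting decline match; zooplankton density down match (by macroinvertebrate diversity down → zooplankton density down); sediment load up match; fish kill events match; dissolved oxygen down match
(B) pathogen outbreak — does not account for zooplankton density down, sediment load up
(C) acid deposition event — nitrate down match; surface temperature up miss; bird nesting decline miss; zooplankton density down miss; sediment load up miss; fish kill events miss; dissolved oxygen down match
(D) agricultural runoff — nitrate down miss; surface temperature up match; bird nesting decline match; zooplankton density down match; sediment load up match; fish kill events match; dissolved oxygen down miss
(E) sediment plume from construction — nitrate down match; surface temperature up miss; bird nesting decline match; zooplankton density down miss; sediment load up match; fish kill events match; dissolved oxygen down match
(F) warming surface water — nitrate down match; surface temperature up match; bird nesting decline miss; zooplankton density down miss; sediment load up match; fish kill events miss; dissolved oxygen down match
(G) groundwater intrusion — nitrate down match; surface temperature up match; bird nesting decline match; zooplankton density down match; sediment load up match; fish kill events miss; dissolved oxygen down miss
(A) is the only candidate with no mismatches.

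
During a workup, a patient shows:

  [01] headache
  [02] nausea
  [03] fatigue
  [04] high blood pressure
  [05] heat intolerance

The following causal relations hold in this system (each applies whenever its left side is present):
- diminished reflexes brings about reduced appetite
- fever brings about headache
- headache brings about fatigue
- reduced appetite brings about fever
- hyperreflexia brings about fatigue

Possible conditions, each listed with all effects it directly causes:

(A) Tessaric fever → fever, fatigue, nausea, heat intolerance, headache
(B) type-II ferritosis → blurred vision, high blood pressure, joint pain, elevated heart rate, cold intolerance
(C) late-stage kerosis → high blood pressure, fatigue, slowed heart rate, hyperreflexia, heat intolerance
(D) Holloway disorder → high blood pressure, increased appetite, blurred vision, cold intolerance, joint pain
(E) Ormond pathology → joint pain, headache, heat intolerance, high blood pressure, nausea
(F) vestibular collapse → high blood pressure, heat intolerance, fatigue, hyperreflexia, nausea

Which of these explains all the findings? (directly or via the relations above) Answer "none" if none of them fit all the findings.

E

For each candidate, compare predicted effects to what was observed:
(A) Tessaric fever — does not account for high blood pressure
(B) type-II ferritosis — headache miss; nausea miss; fatigue miss; high blood pressure match; heat intolerance miss
(C) late-stage kerosis — does not account for headache, nausea
(D) Holloway disorder — fails on headache, nausea, fatigue, heat intolerance (predicts cold intolerance, not heat intolerance)
(E) Ormond pathology — accounts for every observation (fatigue by headache → fatigue)
(F) vestibular collapse — does not account for headache
(E) is the only candidate with no mismatches.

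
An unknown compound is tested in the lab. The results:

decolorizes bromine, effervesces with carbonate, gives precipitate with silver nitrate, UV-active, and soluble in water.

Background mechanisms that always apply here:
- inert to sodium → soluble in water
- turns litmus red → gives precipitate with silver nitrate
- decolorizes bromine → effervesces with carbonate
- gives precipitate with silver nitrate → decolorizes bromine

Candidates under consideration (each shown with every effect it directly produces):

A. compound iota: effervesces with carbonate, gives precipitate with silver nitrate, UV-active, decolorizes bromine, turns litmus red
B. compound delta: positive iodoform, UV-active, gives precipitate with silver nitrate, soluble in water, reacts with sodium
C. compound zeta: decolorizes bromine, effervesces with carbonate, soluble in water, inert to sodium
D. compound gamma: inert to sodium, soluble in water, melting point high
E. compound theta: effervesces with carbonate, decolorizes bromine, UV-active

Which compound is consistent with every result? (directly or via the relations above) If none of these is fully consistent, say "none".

B

Testing each hypothesis:
(A) compound iota — decolorizes bromine yes; effervesces with carbonate yes; gives precipitate with silver nitrate yes; UV-active yes; soluble in water NO
(B) compound delta — accounts for every observation (decolorizes bromine by gives precipitate with silver nitrate → decolorizes bromine)
(C) compound zeta — does not account for gives precipitate with silver nitrate, UV-active
(D) compound gamma — does not account for decolorizes bromine, effervesces with carbonate, gives precipitate with silver nitrate, UV-active
(E) compound theta — does not account for gives precipitate with silver nitrate, soluble in water
Only (B) is consistent with every observation.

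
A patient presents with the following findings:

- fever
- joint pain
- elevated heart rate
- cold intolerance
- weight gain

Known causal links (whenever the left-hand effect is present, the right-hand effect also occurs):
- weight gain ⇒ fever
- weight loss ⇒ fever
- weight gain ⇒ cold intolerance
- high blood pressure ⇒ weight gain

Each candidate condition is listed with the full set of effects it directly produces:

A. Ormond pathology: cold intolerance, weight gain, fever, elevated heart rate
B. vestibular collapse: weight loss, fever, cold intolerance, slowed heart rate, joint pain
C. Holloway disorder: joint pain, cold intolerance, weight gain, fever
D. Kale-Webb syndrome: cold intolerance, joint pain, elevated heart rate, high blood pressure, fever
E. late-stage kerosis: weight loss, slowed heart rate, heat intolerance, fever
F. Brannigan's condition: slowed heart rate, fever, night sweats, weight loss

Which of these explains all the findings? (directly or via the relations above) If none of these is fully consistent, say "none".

D

Checking each candidate against the observations:
(A) Ormond pathology — fever +; joint pain -; elevated heart rate +; cold intolerance +; weight gain +
(B) vestibular collapse — fever +; joint pain +; elevated heart rate -; cold intolerance +; weight gain -
(C) Holloway disorder — fever +; joint pain +; elevated heart rate -; cold intolerance +; weight gain +
(D) Kale-Webb syndrome — fever +; joint pain +; elevated heart rate +; cold intolerance +; weight gain + (through high blood pressure → weight gain)
(E) late-stage kerosis — fails on joint pain, elevated heart rate, cold intolerance, weight gain (predicts slowed heart rate, not elevated heart rate; predicts heat intolerance, not cold intolerance; predicts weight loss, not weight gain)
(F) Brannigan's condition — fails on joint pain, elevated heart rate, cold intolerance, weight gain (predicts slowed heart rate, not elevated heart rate; predicts weight loss, not weight gain)
Only (D) is consistent with every observation.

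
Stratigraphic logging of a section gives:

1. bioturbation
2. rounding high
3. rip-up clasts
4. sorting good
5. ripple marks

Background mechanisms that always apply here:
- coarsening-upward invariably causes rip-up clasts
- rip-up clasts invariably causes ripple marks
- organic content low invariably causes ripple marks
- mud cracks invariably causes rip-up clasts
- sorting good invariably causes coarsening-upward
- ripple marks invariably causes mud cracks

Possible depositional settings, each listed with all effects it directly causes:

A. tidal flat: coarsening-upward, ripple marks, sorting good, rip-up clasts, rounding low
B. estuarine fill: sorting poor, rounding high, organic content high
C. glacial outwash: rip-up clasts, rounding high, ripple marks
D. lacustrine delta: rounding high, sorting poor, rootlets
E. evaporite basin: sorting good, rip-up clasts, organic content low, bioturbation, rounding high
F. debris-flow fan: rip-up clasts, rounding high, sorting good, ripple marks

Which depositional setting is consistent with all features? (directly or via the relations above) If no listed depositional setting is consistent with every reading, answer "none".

Testing each hypothesis:
(A) tidal flat — bioturbation -; rounding high -; rip-up clasts +; sorting good +; ripple marks +
(B) estuarine fill — bioturbation -; rounding high +; rip-up clasts -; sorting good -; ripple marks -
(C) glacial outwash — bioturbation -; rounding high +; rip-up clasts +; sorting good -; ripple marks +
(D) lacustrine delta — bioturbation -; rounding high +; rip-up clasts -; sorting good -; ripple marks -
(E) evaporite basin — accounts for every observation (ripple marks through organic content low → ripple marks)
(F) debris-flow fan — does not account for bioturbation
(E) is the only candidate with no mismatches.

E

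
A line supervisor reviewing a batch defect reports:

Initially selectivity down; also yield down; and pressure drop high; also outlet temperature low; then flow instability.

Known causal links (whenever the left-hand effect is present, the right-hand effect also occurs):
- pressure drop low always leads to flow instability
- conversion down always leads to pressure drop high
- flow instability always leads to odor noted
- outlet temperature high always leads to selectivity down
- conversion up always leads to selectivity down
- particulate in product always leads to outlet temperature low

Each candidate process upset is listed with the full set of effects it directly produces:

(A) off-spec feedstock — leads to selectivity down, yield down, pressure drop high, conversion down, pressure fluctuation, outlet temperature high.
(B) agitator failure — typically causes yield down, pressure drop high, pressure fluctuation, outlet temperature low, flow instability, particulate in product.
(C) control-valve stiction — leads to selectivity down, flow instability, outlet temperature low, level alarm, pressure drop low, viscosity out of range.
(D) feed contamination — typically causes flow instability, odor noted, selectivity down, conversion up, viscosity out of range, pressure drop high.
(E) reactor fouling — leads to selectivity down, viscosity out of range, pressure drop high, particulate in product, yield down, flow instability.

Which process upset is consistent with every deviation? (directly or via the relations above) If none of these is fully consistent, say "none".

Checking each candidate against the observations:
(A) off-spec feedstock — selectivity down yes; yield down yes; pressure drop high yes; outlet temperature low NO; flow instability NO
(B) agitator failure — does not account for selectivity down
(C) control-valve stiction — selectivity down yes; yield down NO; pressure drop high NO; outlet temperature low yes; flow instability yes
(D) feed contamination — does not account for yield down, outlet temperature low
(E) reactor fouling — selectivity down yes; yield down yes; pressure drop high yes; outlet temperature low yes (through particulate in product → outlet temperature low); flow instability yes
(E) is the only candidate with no mismatches.

E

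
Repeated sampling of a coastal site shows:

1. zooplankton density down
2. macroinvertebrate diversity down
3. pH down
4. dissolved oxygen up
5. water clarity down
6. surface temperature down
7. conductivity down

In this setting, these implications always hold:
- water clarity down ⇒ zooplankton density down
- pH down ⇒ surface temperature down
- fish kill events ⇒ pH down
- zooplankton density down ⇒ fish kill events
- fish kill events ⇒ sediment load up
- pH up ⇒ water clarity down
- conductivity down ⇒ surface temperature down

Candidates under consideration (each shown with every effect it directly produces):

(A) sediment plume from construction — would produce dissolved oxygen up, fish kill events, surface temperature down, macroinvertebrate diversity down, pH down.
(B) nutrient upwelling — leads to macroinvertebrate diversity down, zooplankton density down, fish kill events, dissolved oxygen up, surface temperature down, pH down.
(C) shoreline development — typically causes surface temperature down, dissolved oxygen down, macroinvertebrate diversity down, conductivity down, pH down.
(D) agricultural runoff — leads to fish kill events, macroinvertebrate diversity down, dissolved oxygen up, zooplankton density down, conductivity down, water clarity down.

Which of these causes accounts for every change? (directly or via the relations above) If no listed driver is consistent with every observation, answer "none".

Per-candidate check:
(A) sediment plume from construction — zooplankton density down ✗; macroinvertebrate diversity down ✓; pH down ✓; dissolved oxygen up ✓; water clarity down ✗; surface temperature down ✓; conductivity down ✗
(B) nutrient upwelling — zooplankton density down ✓; macroinvertebrate diversity down ✓; pH down ✓; dissolved oxygen up ✓; water clarity down ✗; surface temperature down ✓; conductivity down ✗
(C) shoreline development — zooplankton density down ✗; macroinvertebrate diversity down ✓; pH down ✓; dissolved oxygen up ✗; water clarity down ✗; surface temperature down ✓; conductivity down ✓
(D) agricultural runoff — zooplankton density down ✓; macroinvertebrate diversity down ✓; pH down ✓ (through fish kill events → pH down); dissolved oxygen up ✓; water clarity down ✓; surface temperature down ✓ (through conductivity down → surface temperature down); conductivity down ✓
(D) is the only candidate with no mismatches.

D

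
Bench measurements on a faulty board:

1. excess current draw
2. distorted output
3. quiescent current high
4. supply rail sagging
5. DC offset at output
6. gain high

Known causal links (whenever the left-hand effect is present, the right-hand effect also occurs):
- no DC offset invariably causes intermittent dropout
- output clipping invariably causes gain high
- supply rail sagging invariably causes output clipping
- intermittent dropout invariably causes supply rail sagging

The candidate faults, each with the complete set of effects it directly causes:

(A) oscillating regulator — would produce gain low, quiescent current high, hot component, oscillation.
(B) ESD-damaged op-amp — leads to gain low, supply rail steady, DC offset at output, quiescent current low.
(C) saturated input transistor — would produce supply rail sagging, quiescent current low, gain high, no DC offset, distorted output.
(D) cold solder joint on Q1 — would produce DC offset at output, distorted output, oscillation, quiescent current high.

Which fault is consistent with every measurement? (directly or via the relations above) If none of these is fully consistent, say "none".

none

Checking each candidate against the observations:
(A) oscillating regulator — excess current draw ✗; distorted output ✗; quiescent current high ✓; supply rail sagging ✗; DC offset at output ✗; gain high ✗
(B) ESD-damaged op-amp — fails on excess current draw, distorted output, quiescent current high, supply rail sagging, gain high (predicts quiescent current low, not quiescent current high; predicts supply rail steady, not supply rail sagging; predicts gain low, not gain high)
(C) saturated input transistor — excess current draw ✗; distorted output ✓; quiescent current high ✗; supply rail sagging ✓; DC offset at output ✗; gain high ✓
(D) cold solder joint on Q1 — does not account for excess current draw, supply rail sagging, gain high
Every candidate fails on at least one observation.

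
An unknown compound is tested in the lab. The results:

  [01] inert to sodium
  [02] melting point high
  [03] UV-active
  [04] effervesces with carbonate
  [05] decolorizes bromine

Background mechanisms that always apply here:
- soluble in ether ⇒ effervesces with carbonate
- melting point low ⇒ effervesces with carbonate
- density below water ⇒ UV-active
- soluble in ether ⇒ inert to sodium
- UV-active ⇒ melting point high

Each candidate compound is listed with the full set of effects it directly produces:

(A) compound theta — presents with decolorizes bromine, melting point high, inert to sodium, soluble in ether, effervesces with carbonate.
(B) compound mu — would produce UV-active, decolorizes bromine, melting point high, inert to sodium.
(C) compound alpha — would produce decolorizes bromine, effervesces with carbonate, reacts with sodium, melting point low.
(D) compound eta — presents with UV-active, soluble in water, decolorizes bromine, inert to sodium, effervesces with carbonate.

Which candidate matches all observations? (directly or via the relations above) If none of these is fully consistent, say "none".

D

For each candidate, compare predicted effects to what was observed:
(A) compound theta — inert to sodium match; melting point high match; UV-active miss; effervesces with carbonate match; decolorizes bromine match
(B) compound mu — does not account for effervesces with carbonate
(C) compound alpha — inert to sodium miss; melting point high miss; UV-active miss; effervesces with carbonate match; decolorizes bromine match
(D) compound eta — inert to sodium match; melting point high match (through UV-active → melting point high); UV-active match; effervesces with carbonate match; decolorizes bromine match
(D) is the only candidate with no mismatches.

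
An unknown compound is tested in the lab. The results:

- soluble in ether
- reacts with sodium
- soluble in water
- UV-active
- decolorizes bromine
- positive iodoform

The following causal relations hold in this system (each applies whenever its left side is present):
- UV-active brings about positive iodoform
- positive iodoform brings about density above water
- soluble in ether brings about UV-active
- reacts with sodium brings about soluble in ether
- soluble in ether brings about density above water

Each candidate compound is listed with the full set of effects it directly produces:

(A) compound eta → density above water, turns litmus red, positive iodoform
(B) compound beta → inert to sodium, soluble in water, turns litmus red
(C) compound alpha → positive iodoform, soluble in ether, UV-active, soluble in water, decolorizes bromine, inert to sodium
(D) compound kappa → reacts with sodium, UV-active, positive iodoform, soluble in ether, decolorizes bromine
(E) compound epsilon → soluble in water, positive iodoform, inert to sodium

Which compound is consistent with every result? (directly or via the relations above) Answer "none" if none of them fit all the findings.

none

For each candidate, compare predicted effects to what was observed:
(A) compound eta — does not account for soluble in ether, reacts with sodium, soluble in water, UV-active, decolorizes bromine
(B) compound beta — soluble in ether miss; reacts with sodium miss; soluble in water match; UV-active miss; decolorizes bromine miss; positive iodoform miss
(C) compound alpha — soluble in ether match; reacts with sodium miss; soluble in water match; UV-active match; decolorizes bromine match; positive iodoform match
(D) compound kappa — does not account for soluble in water
(E) compound epsilon — soluble in ether miss; reacts with sodium miss; soluble in water match; UV-active miss; decolorizes bromine miss; positive iodoform match
No candidate is consistent with all observations.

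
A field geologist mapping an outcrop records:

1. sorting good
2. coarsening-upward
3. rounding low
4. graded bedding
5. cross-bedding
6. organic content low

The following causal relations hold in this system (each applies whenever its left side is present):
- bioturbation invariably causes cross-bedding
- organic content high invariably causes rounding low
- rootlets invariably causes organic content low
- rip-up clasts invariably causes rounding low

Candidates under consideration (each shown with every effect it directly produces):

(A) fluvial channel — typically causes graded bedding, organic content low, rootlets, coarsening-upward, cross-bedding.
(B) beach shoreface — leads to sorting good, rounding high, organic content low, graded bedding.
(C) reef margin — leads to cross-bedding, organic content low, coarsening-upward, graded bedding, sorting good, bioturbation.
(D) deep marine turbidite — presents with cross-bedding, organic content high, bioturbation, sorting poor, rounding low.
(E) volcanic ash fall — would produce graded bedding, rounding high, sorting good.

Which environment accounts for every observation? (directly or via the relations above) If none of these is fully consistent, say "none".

Testing each hypothesis:
(A) fluvial channel — sorting good ✗; coarsening-upward ✓; rounding low ✗; graded bedding ✓; cross-bedding ✓; organic content low ✓
(B) beach shoreface — fails on coarsening-upward, rounding low, cross-bedding (predicts rounding high, not rounding low)
(C) reef margin — sorting good ✓; coarsening-upward ✓; rounding low ✗; graded bedding ✓; cross-bedding ✓; organic content low ✓
(D) deep marine turbidite — fails on sorting good, coarsening-upward, graded bedding, organic content low (predicts sorting poor, not sorting good; predicts organic content high, not organic content low)
(E) volcanic ash fall — fails on coarsening-upward, rounding low, cross-bedding, organic content low (predicts rounding high, not rounding low)
No candidate is consistent with all observations.

none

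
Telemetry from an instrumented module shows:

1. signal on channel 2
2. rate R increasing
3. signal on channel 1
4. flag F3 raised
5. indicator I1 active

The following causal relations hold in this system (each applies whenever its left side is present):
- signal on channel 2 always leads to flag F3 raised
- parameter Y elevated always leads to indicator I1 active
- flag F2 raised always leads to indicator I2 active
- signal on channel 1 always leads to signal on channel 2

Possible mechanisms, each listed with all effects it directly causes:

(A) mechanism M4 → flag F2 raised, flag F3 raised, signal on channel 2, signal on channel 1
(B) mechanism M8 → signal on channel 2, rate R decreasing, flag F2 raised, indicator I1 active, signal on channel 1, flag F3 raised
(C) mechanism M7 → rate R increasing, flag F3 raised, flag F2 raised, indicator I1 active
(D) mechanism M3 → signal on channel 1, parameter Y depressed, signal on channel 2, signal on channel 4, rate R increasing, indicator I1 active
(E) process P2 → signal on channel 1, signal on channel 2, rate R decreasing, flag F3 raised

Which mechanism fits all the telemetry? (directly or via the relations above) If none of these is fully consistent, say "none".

D

For each candidate, compare predicted effects to what was observed:
(A) mechanism M4 — signal on channel 2 +; rate R increasing -; signal on channel 1 +; flag F3 raised +; indicator I1 active -
(B) mechanism M8 — signal on channel 2 +; rate R increasing -; signal on channel 1 +; flag F3 raised +; indicator I1 active +
(C) mechanism M7 — does not account for signal on channel 2, signal on channel 1
(D) mechanism M3 — accounts for every observation (flag F3 raised by signal on channel 2 → flag F3 raised)
(E) process P2 — signal on channel 2 +; rate R increasing -; signal on channel 1 +; flag F3 raised +; indicator I1 active -
(D) is the only candidate with no mismatches.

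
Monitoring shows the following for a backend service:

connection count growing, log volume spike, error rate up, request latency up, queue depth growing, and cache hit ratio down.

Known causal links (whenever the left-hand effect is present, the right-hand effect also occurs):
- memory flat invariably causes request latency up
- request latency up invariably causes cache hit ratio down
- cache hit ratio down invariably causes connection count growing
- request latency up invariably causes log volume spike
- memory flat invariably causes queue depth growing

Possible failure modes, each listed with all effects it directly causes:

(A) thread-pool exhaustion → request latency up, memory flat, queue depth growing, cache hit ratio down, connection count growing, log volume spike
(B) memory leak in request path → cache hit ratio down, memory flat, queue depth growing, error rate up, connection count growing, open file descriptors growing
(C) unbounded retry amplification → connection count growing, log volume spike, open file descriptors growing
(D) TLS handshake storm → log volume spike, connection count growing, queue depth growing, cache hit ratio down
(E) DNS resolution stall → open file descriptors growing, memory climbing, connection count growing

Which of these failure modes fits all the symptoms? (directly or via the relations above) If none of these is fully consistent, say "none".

B

Per-candidate check:
(A) thread-pool exhaustion — does not account for error rate up
(B) memory leak in request path — connection count growing match; log volume spike match (by memory flat → request latency up → log volume spike); error rate up match; request latency up match (by memory flat → request latency up); queue depth growing match; cache hit ratio down match
(C) unbounded retry amplification — connection count growing match; log volume spike match; error rate up miss; request latency up miss; queue depth growing miss; cache hit ratio down miss
(D) TLS handshake storm — connection count growing match; log volume spike match; error rate up miss; request latency up miss; queue depth growing match; cache hit ratio down match
(E) DNS resolution stall — connection count growing match; log volume spike miss; error rate up miss; request latency up miss; queue depth growing miss; cache hit ratio down miss
(B) alone accounts for all the evidence.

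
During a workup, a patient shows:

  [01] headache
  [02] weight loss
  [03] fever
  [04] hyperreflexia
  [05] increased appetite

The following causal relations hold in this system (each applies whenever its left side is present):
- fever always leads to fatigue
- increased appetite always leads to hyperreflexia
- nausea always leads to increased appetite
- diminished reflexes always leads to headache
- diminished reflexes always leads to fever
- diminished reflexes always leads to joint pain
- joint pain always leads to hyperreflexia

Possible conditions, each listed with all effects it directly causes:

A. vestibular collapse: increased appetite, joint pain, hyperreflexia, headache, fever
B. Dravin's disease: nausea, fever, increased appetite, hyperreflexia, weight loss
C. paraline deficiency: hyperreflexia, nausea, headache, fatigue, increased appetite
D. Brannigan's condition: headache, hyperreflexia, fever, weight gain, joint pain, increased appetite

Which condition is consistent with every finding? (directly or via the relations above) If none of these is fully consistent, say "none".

Checking each candidate against the observations:
(A) vestibular collapse — does not account for weight loss
(B) Dravin's disease — does not account for headache
(C) paraline deficiency — headache yes; weight loss NO; fever NO; hyperreflexia yes; increased appetite yes
(D) Brannigan's condition — headache yes; weight loss NO; fever yes; hyperreflexia yes; increased appetite yes
Every candidate fails on at least one observation.

none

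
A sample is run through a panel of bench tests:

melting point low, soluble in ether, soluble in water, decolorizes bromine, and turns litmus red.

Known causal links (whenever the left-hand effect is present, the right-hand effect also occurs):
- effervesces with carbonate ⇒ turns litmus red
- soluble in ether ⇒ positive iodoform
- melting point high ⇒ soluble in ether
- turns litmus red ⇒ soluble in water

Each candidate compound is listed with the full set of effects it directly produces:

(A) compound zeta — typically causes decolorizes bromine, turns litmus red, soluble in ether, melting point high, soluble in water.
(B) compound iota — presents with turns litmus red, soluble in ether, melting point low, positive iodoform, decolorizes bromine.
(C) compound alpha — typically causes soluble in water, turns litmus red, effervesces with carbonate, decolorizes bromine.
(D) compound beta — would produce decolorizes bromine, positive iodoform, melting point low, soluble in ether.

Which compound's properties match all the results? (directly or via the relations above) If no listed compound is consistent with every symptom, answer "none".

For each candidate, compare predicted effects to what was observed:
(A) compound zeta — melting point low ✗; soluble in ether ✓; soluble in water ✓; decolorizes bromine ✓; turns litmus red ✓
(B) compound iota — accounts for every observation (soluble in water by turns litmus red → soluble in water)
(C) compound alpha — does not account for melting point low, soluble in ether
(D) compound beta — melting point low ✓; soluble in ether ✓; soluble in water ✗; decolorizes bromine ✓; turns litmus red ✗
(B) is the only candidate with no mismatches.

B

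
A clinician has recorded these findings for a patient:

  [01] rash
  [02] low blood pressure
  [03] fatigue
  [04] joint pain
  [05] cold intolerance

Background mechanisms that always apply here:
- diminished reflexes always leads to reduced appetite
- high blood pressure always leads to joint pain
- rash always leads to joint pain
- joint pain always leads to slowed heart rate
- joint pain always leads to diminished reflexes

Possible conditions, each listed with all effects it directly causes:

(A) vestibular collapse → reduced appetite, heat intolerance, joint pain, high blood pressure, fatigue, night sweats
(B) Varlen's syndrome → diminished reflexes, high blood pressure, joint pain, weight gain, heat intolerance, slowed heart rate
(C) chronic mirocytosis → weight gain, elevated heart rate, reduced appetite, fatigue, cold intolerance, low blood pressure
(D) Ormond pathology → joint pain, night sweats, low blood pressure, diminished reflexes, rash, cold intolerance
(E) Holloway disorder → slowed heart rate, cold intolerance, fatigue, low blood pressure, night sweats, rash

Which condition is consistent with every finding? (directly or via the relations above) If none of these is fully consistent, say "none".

For each candidate, compare predicted effects to what was observed:
(A) vestibular collapse — rash miss; low blood pressure miss; fatigue match; joint pain match; cold intolerance miss
(B) Varlen's syndrome — rash miss; low blood pressure miss; fatigue miss; joint pain match; cold intolerance miss
(C) chronic mirocytosis — rash miss; low blood pressure match; fatigue match; joint pain miss; cold intolerance match
(D) Ormond pathology — does not account for fatigue
(E) Holloway disorder — accounts for every observation (joint pain by rash → joint pain)
Only (E) is consistent with every observation.

E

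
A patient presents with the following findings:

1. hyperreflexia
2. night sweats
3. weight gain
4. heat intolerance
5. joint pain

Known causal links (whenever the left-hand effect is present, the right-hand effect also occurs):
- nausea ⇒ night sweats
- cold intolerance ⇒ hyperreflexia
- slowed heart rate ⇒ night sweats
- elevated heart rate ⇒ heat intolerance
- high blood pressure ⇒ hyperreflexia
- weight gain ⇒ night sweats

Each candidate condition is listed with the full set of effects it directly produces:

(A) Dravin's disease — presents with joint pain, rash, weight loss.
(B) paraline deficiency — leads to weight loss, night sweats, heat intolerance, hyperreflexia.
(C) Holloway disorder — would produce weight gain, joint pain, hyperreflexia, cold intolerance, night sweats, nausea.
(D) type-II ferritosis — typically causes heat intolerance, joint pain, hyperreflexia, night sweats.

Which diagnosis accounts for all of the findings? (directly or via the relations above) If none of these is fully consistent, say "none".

Testing each hypothesis:
(A) Dravin's disease — hyperreflexia NO; night sweats NO; weight gain NO; heat intolerance NO; joint pain yes
(B) paraline deficiency — hyperreflexia yes; night sweats yes; weight gain NO; heat intolerance yes; joint pain NO
(C) Holloway disorder — hyperreflexia yes; night sweats yes; weight gain yes; heat intolerance NO; joint pain yes
(D) type-II ferritosis — does not account for weight gain
Every candidate fails on at least one observation.

none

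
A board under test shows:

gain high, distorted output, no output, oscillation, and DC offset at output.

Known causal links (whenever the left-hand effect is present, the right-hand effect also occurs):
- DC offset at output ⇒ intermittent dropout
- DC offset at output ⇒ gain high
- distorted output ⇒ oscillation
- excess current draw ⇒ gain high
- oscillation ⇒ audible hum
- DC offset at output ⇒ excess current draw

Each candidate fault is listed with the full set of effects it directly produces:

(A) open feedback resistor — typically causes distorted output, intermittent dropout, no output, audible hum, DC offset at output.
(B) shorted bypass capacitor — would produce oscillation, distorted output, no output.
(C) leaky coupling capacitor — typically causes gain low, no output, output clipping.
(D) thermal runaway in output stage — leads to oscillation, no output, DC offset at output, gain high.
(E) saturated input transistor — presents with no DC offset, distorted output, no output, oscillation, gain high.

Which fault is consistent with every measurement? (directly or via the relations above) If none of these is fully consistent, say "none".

Testing each hypothesis:
(A) open feedback resistor — accounts for every observation (gain high by DC offset at output → gain high)
(B) shorted bypass capacitor — gain high NO; distorted output yes; no output yes; oscillation yes; DC offset at output NO
(C) leaky coupling capacitor — fails on gain high, distorted output, oscillation, DC offset at output (predicts gain low, not gain high)
(D) thermal runaway in output stage — gain high yes; distorted output NO; no output yes; oscillation yes; DC offset at output yes
(E) saturated input transistor — fails on DC offset at output (predicts no DC offset, not DC offset at output)
Only (A) is consistent with every observation.

A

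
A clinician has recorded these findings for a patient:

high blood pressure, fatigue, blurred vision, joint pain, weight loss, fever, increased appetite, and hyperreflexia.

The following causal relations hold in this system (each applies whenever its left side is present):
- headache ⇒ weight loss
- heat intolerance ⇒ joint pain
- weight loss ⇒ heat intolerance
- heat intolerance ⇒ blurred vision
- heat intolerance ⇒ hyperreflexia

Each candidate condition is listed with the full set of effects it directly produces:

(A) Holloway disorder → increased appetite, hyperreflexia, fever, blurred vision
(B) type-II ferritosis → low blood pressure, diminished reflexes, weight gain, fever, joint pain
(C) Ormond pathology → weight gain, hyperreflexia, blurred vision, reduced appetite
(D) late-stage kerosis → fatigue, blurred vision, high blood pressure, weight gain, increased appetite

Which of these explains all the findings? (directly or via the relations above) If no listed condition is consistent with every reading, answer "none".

Per-candidate check:
(A) Holloway disorder — high blood pressure ✗; fatigue ✗; blurred vision ✓; joint pain ✗; weight loss ✗; fever ✓; increased appetite ✓; hyperreflexia ✓
(B) type-II ferritosis — high blood pressure ✗; fatigue ✗; blurred vision ✗; joint pain ✓; weight loss ✗; fever ✓; increased appetite ✗; hyperreflexia ✗
(C) Ormond pathology — high blood pressure ✗; fatigue ✗; blurred vision ✓; joint pain ✗; weight loss ✗; fever ✗; increased appetite ✗; hyperreflexia ✓
(D) late-stage kerosis — fails on joint pain, weight loss, fever, hyperreflexia (predicts weight gain, not weight loss)
Every candidate fails on at least one observation.

none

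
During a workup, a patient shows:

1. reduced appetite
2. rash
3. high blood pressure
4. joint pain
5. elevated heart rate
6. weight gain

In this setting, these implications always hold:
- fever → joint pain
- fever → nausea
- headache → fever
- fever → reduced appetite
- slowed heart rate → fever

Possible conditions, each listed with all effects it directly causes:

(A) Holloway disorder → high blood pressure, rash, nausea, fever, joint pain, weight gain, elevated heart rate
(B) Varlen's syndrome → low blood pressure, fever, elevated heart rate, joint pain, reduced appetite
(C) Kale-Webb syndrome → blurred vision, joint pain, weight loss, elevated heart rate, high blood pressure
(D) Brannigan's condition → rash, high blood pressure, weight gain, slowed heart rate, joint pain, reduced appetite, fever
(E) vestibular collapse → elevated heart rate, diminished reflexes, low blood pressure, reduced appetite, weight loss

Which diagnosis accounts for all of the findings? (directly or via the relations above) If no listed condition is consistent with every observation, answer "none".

Checking each candidate against the observations:
(A) Holloway disorder — reduced appetite yes (via fever → reduced appetite); rash yes; high blood pressure yes; joint pain yes; elevated heart rate yes; weight gain yes
(B) Varlen's syndrome — reduced appetite yes; rash NO; high blood pressure NO; joint pain yes; elevated heart rate yes; weight gain NO
(C) Kale-Webb syndrome — fails on reduced appetite, rash, weight gain (predicts weight loss, not weight gain)
(D) Brannigan's condition — fails on elevated heart rate (predicts slowed heart rate, not elevated heart rate)
(E) vestibular collapse — fails on rash, high blood pressure, joint pain, weight gain (predicts low blood pressure, not high blood pressure; predicts weight loss, not weight gain)
(A) alone accounts for all the evidence.

A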